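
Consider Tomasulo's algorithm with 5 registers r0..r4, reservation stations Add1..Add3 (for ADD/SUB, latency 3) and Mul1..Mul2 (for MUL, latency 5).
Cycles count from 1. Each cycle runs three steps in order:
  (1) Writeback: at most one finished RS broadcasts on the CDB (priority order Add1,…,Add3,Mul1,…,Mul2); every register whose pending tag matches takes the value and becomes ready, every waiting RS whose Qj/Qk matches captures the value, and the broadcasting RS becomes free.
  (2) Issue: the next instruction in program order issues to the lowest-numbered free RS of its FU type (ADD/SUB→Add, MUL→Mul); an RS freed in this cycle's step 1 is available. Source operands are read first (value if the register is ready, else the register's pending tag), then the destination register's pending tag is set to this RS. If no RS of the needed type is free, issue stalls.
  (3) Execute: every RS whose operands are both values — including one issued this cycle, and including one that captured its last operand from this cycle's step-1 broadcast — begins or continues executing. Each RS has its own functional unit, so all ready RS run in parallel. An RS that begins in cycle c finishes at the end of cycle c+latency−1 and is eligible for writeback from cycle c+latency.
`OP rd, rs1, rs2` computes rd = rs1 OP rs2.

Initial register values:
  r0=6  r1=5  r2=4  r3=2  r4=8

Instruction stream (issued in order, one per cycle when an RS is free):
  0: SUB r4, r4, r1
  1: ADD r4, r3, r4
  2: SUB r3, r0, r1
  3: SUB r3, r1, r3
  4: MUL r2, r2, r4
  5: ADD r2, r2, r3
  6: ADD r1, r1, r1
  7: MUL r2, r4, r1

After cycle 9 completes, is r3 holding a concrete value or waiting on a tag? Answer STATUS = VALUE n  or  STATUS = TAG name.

cycle 1: issue SUB r4<-Add1 // r0:6,r1:5,r2:4,r3:2,r4:Add1
cycle 2: issue ADD r4<-Add2 // r0:6,r1:5,r2:4,r3:2,r4:Add2
cycle 3: issue SUB r3<-Add3 // r0:6,r1:5,r2:4,r3:Add3,r4:Add2
cycle 4: CDB Add1=3; issue SUB r3<-Add1 // r0:6,r1:5,r2:4,r3:Add1,r4:Add2
cycle 5: issue MUL r2<-Mul1 // r0:6,r1:5,r2:Mul1,r3:Add1,r4:Add2
cycle 6: CDB Add3=1; issue ADD r2<-Add3 // r0:6,r1:5,r2:Add3,r3:Add1,r4:Add2
cycle 7: CDB Add2=5; issue ADD r1<-Add2 // r0:6,r1:Add2,r2:Add3,r3:Add1,r4:5
cycle 8: issue MUL r2<-Mul2 // r0:6,r1:Add2,r2:Mul2,r3:Add1,r4:5
cycle 9: CDB Add1=4 // r0:6,r1:Add2,r2:Mul2,r3:4,r4:5

STATUS = VALUE 4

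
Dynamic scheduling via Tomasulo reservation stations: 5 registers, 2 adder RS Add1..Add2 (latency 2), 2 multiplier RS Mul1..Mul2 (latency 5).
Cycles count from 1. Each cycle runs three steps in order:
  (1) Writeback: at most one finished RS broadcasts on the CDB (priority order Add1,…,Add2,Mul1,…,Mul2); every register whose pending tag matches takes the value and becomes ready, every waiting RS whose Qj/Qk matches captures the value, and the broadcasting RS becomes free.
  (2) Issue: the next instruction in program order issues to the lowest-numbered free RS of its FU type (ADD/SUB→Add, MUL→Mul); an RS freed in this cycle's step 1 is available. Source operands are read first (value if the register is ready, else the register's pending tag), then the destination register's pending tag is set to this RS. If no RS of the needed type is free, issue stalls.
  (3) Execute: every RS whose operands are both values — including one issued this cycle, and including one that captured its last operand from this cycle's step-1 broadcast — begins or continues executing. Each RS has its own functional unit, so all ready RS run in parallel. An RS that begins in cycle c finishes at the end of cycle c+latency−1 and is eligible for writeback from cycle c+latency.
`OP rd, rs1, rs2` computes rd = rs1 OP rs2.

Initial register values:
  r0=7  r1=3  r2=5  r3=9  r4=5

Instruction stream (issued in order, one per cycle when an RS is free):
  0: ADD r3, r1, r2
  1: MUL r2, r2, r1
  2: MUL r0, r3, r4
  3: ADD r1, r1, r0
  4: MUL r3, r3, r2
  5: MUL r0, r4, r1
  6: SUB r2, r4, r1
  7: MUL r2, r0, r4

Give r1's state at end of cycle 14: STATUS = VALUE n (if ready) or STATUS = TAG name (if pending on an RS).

STATUS = VALUE 43

  c1: issue ADD r3<-Add1  regs: r0:7,r1:3,r2:5,r3:Add1,r4:5
  c2: issue MUL r2<-Mul1  regs: r0:7,r1:3,r2:Mul1,r3:Add1,r4:5
  c3: CDB Add1=8; issue MUL r0<-Mul2  regs: r0:Mul2,r1:3,r2:Mul1,r3:8,r4:5
  c4: issue ADD r1<-Add1  regs: r0:Mul2,r1:Add1,r2:Mul1,r3:8,r4:5
  c5: stall  regs: r0:Mul2,r1:Add1,r2:Mul1,r3:8,r4:5
  c6: stall  regs: r0:Mul2,r1:Add1,r2:Mul1,r3:8,r4:5
  c7: CDB Mul1=15; issue MUL r3<-Mul1  regs: r0:Mul2,r1:Add1,r2:15,r3:Mul1,r4:5
  c8: CDB Mul2=40; issue MUL r0<-Mul2  regs: r0:Mul2,r1:Add1,r2:15,r3:Mul1,r4:5
  c9: issue SUB r2<-Add2  regs: r0:Mul2,r1:Add1,r2:Add2,r3:Mul1,r4:5
  c10: CDB Add1=43; stall  regs: r0:Mul2,r1:43,r2:Add2,r3:Mul1,r4:5
  c11: stall  regs: r0:Mul2,r1:43,r2:Add2,r3:Mul1,r4:5
  c12: CDB Add2=-38; stall  regs: r0:Mul2,r1:43,r2:-38,r3:Mul1,r4:5
  c13: CDB Mul1=120; issue MUL r2<-Mul1  regs: r0:Mul2,r1:43,r2:Mul1,r3:120,r4:5
  c14: -  regs: r0:Mul2,r1:43,r2:Mul1,r3:120,r4:5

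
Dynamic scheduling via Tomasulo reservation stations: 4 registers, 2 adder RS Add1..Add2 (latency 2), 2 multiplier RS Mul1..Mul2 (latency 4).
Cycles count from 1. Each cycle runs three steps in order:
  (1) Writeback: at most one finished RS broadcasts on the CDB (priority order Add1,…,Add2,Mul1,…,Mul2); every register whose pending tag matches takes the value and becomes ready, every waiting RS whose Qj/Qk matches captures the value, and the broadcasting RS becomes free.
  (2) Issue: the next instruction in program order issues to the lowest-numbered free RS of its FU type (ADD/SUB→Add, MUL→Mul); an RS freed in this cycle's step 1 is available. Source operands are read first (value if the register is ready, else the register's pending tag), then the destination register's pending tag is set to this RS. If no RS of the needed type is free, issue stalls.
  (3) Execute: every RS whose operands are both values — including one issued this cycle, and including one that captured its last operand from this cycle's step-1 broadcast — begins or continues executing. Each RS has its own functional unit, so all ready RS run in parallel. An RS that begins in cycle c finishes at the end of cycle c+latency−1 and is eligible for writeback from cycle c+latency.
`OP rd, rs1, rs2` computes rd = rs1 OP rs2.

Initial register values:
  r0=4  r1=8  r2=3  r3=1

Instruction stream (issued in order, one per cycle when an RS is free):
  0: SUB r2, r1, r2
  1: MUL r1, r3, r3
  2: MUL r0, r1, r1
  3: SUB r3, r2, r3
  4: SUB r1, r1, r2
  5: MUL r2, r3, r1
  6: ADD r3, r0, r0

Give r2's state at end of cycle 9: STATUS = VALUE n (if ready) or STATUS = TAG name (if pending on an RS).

STATUS = TAG Mul1

  c1: issue SUB r2<-Add1  regs: r0:4,r1:8,r2:Add1,r3:1
  c2: issue MUL r1<-Mul1  regs: r0:4,r1:Mul1,r2:Add1,r3:1
  c3: CDB Add1=5; issue MUL r0<-Mul2  regs: r0:Mul2,r1:Mul1,r2:5,r3:1
  c4: issue SUB r3<-Add1  regs: r0:Mul2,r1:Mul1,r2:5,r3:Add1
  c5: issue SUB r1<-Add2  regs: r0:Mul2,r1:Add2,r2:5,r3:Add1
  c6: CDB Add1=4; stall  regs: r0:Mul2,r1:Add2,r2:5,r3:4
  c7: CDB Mul1=1; issue MUL r2<-Mul1  regs: r0:Mul2,r1:Add2,r2:Mul1,r3:4
  c8: issue ADD r3<-Add1  regs: r0:Mul2,r1:Add2,r2:Mul1,r3:Add1
  c9: CDB Add2=-4  regs: r0:Mul2,r1:-4,r2:Mul1,r3:Add1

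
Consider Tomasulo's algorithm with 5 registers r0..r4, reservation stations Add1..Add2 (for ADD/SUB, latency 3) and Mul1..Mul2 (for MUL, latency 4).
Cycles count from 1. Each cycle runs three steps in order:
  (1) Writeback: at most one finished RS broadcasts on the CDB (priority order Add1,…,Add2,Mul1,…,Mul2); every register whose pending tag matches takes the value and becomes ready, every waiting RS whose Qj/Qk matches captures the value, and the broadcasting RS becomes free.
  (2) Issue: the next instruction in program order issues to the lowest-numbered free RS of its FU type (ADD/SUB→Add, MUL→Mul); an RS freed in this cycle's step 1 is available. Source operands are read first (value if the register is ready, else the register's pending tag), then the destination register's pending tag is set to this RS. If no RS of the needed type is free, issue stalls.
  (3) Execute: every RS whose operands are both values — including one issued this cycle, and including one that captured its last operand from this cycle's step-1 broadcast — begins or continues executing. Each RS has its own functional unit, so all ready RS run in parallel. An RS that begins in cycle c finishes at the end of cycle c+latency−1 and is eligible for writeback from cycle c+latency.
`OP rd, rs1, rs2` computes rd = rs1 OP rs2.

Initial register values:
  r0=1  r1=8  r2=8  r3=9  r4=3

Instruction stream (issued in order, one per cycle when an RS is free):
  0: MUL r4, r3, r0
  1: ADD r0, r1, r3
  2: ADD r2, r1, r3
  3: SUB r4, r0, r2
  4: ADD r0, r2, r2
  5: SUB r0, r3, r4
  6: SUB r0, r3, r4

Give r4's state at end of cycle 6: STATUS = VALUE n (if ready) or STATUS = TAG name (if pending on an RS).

  c1: issue MUL r4<-Mul1  regs: r0:1,r1:8,r2:8,r3:9,r4:Mul1
  c2: issue ADD r0<-Add1  regs: r0:Add1,r1:8,r2:8,r3:9,r4:Mul1
  c3: issue ADD r2<-Add2  regs: r0:Add1,r1:8,r2:Add2,r3:9,r4:Mul1
  c4: stall  regs: r0:Add1,r1:8,r2:Add2,r3:9,r4:Mul1
  c5: CDB Add1=17; issue SUB r4<-Add1  regs: r0:17,r1:8,r2:Add2,r3:9,r4:Add1
  c6: CDB Add2=17; issue ADD r0<-Add2  regs: r0:Add2,r1:8,r2:17,r3:9,r4:Add1

STATUS = TAG Add1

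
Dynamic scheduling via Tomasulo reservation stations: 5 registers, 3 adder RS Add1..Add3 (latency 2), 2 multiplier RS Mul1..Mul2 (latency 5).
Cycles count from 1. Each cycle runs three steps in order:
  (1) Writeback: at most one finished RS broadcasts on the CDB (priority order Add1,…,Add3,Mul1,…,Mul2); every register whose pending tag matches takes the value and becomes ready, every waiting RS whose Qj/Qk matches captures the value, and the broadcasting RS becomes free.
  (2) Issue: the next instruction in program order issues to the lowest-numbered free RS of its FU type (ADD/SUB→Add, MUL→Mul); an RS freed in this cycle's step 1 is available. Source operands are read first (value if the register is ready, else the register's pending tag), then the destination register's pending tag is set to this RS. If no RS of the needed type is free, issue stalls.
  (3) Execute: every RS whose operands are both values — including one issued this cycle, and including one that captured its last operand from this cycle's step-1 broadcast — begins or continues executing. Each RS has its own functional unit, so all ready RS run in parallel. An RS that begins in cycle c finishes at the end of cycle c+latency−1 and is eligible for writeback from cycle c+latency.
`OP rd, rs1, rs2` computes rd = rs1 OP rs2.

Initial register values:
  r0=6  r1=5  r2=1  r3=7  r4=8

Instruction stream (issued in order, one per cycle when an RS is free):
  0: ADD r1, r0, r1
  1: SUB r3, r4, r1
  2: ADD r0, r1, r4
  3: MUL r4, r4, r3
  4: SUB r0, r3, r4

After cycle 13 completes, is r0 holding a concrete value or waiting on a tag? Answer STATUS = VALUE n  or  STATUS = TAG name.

STATUS = VALUE 21

c1: issue ADD r1<-Add1 | r0:6,r1:Add1,r2:1,r3:7,r4:8
c2: issue SUB r3<-Add2 | r0:6,r1:Add1,r2:1,r3:Add2,r4:8
c3: CDB Add1=11; issue ADD r0<-Add1 | r0:Add1,r1:11,r2:1,r3:Add2,r4:8
c4: issue MUL r4<-Mul1 | r0:Add1,r1:11,r2:1,r3:Add2,r4:Mul1
c5: CDB Add1=19; issue SUB r0<-Add1 | r0:Add1,r1:11,r2:1,r3:Add2,r4:Mul1
c6: CDB Add2=-3 | r0:Add1,r1:11,r2:1,r3:-3,r4:Mul1
c7: - | r0:Add1,r1:11,r2:1,r3:-3,r4:Mul1
c8: - | r0:Add1,r1:11,r2:1,r3:-3,r4:Mul1
c9: - | r0:Add1,r1:11,r2:1,r3:-3,r4:Mul1
c10: - | r0:Add1,r1:11,r2:1,r3:-3,r4:Mul1
c11: CDB Mul1=-24 | r0:Add1,r1:11,r2:1,r3:-3,r4:-24
c12: - | r0:Add1,r1:11,r2:1,r3:-3,r4:-24
c13: CDB Add1=21 | r0:21,r1:11,r2:1,r3:-3,r4:-24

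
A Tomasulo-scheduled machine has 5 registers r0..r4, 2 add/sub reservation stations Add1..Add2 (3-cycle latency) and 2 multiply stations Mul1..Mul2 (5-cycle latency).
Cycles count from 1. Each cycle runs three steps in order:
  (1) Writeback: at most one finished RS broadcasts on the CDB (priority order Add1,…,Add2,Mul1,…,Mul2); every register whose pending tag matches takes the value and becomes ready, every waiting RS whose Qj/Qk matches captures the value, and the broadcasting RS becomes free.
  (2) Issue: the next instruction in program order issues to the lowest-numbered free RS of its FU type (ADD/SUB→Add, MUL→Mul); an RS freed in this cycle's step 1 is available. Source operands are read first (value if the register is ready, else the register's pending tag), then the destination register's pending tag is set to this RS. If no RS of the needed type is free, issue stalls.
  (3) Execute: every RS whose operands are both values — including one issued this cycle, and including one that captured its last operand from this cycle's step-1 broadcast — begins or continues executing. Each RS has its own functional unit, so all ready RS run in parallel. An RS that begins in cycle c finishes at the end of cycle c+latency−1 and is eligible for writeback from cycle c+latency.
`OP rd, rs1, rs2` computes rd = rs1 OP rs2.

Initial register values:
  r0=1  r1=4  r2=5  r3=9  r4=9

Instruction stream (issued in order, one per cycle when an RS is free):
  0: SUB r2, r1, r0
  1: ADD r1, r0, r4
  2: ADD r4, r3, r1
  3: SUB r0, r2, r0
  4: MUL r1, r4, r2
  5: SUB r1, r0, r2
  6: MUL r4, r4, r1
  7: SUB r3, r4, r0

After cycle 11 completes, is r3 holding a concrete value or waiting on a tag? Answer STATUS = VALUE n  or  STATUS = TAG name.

  c1: issue SUB r2<-Add1  regs: r0:1,r1:4,r2:Add1,r3:9,r4:9
  c2: issue ADD r1<-Add2  regs: r0:1,r1:Add2,r2:Add1,r3:9,r4:9
  c3: stall  regs: r0:1,r1:Add2,r2:Add1,r3:9,r4:9
  c4: CDB Add1=3; issue ADD r4<-Add1  regs: r0:1,r1:Add2,r2:3,r3:9,r4:Add1
  c5: CDB Add2=10; issue SUB r0<-Add2  regs: r0:Add2,r1:10,r2:3,r3:9,r4:Add1
  c6: issue MUL r1<-Mul1  regs: r0:Add2,r1:Mul1,r2:3,r3:9,r4:Add1
  c7: stall  regs: r0:Add2,r1:Mul1,r2:3,r3:9,r4:Add1
  c8: CDB Add1=19; issue SUB r1<-Add1  regs: r0:Add2,r1:Add1,r2:3,r3:9,r4:19
  c9: CDB Add2=2; issue MUL r4<-Mul2  regs: r0:2,r1:Add1,r2:3,r3:9,r4:Mul2
  c10: issue SUB r3<-Add2  regs: r0:2,r1:Add1,r2:3,r3:Add2,r4:Mul2
  c11: -  regs: r0:2,r1:Add1,r2:3,r3:Add2,r4:Mul2

STATUS = TAG Add2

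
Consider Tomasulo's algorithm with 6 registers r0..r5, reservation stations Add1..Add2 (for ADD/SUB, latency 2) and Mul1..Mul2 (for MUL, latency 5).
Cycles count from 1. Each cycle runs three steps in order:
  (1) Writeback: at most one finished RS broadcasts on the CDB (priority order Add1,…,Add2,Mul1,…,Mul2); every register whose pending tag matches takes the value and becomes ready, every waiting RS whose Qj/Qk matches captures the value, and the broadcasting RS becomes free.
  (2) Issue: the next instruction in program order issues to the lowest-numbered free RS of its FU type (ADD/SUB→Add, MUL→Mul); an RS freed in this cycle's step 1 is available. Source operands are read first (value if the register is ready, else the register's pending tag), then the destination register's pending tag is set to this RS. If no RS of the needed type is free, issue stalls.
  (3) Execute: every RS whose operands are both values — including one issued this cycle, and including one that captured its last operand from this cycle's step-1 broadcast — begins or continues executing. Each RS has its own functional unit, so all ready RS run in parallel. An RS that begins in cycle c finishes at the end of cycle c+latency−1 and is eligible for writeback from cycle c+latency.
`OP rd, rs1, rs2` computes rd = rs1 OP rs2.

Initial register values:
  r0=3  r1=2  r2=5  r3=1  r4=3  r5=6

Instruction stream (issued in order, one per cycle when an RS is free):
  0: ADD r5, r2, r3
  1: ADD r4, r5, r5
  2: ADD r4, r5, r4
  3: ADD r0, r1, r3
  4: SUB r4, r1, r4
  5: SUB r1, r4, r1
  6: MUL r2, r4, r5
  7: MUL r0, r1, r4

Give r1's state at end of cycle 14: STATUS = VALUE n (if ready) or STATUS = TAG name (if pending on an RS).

STATUS = VALUE -18

  c1: issue ADD r5<-Add1  regs: r0:3,r1:2,r2:5,r3:1,r4:3,r5:Add1
  c2: issue ADD r4<-Add2  regs: r0:3,r1:2,r2:5,r3:1,r4:Add2,r5:Add1
  c3: CDB Add1=6; issue ADD r4<-Add1  regs: r0:3,r1:2,r2:5,r3:1,r4:Add1,r5:6
  c4: stall  regs: r0:3,r1:2,r2:5,r3:1,r4:Add1,r5:6
  c5: CDB Add2=12; issue ADD r0<-Add2  regs: r0:Add2,r1:2,r2:5,r3:1,r4:Add1,r5:6
  c6: stall  regs: r0:Add2,r1:2,r2:5,r3:1,r4:Add1,r5:6
  c7: CDB Add1=18; issue SUB r4<-Add1  regs: r0:Add2,r1:2,r2:5,r3:1,r4:Add1,r5:6
  c8: CDB Add2=3; issue SUB r1<-Add2  regs: r0:3,r1:Add2,r2:5,r3:1,r4:Add1,r5:6
  c9: CDB Add1=-16; issue MUL r2<-Mul1  regs: r0:3,r1:Add2,r2:Mul1,r3:1,r4:-16,r5:6
  c10: issue MUL r0<-Mul2  regs: r0:Mul2,r1:Add2,r2:Mul1,r3:1,r4:-16,r5:6
  c11: CDB Add2=-18  regs: r0:Mul2,r1:-18,r2:Mul1,r3:1,r4:-16,r5:6
  c12: -  regs: r0:Mul2,r1:-18,r2:Mul1,r3:1,r4:-16,r5:6
  c13: -  regs: r0:Mul2,r1:-18,r2:Mul1,r3:1,r4:-16,r5:6
  c14: CDB Mul1=-96  regs: r0:Mul2,r1:-18,r2:-96,r3:1,r4:-16,r5:6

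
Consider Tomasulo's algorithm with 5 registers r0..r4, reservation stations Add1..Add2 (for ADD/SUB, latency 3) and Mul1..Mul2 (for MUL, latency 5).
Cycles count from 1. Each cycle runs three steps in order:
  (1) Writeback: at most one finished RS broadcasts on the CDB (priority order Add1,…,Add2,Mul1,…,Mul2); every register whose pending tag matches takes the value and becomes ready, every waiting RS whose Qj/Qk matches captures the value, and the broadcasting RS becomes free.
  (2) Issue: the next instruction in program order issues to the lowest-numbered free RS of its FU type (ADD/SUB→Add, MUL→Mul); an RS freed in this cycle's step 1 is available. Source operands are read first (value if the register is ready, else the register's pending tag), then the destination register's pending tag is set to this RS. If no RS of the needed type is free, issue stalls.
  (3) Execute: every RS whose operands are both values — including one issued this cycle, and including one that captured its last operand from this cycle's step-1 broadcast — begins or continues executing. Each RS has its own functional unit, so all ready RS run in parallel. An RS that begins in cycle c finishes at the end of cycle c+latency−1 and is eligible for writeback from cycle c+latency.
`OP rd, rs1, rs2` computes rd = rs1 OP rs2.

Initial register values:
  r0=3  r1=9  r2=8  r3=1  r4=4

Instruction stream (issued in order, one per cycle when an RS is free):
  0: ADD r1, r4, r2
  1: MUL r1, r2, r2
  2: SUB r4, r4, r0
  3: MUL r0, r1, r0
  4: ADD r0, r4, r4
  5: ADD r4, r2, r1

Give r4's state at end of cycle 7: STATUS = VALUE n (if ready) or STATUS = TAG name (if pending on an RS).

cycle 1: issue ADD r1<-Add1 // r0:3,r1:Add1,r2:8,r3:1,r4:4
cycle 2: issue MUL r1<-Mul1 // r0:3,r1:Mul1,r2:8,r3:1,r4:4
cycle 3: issue SUB r4<-Add2 // r0:3,r1:Mul1,r2:8,r3:1,r4:Add2
cycle 4: CDB Add1=12; issue MUL r0<-Mul2 // r0:Mul2,r1:Mul1,r2:8,r3:1,r4:Add2
cycle 5: issue ADD r0<-Add1 // r0:Add1,r1:Mul1,r2:8,r3:1,r4:Add2
cycle 6: CDB Add2=1; issue ADD r4<-Add2 // r0:Add1,r1:Mul1,r2:8,r3:1,r4:Add2
cycle 7: CDB Mul1=64 // r0:Add1,r1:64,r2:8,r3:1,r4:Add2

STATUS = TAG Add2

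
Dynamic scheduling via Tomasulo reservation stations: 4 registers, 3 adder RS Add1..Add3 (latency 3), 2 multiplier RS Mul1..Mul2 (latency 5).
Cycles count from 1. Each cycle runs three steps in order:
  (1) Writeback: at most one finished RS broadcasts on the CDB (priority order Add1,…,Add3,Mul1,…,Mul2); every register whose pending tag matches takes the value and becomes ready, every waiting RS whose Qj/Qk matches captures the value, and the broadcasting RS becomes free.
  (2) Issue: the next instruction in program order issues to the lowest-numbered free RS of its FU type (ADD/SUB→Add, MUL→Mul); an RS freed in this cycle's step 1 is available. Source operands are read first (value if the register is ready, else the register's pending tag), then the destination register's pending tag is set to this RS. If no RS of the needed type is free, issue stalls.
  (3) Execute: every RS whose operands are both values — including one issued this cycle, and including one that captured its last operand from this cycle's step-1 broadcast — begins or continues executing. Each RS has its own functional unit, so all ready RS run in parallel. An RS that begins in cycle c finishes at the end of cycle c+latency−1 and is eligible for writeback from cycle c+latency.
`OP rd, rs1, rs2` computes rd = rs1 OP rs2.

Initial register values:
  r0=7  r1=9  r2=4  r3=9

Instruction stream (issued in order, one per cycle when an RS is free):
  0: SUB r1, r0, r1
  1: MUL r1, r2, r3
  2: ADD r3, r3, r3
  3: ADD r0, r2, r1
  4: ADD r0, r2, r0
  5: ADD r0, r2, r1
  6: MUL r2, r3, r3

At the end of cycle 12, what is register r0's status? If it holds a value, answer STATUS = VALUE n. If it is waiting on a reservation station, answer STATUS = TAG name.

cycle 1: issue SUB r1<-Add1 // r0:7,r1:Add1,r2:4,r3:9
cycle 2: issue MUL r1<-Mul1 // r0:7,r1:Mul1,r2:4,r3:9
cycle 3: issue ADD r3<-Add2 // r0:7,r1:Mul1,r2:4,r3:Add2
cycle 4: CDB Add1=-2; issue ADD r0<-Add1 // r0:Add1,r1:Mul1,r2:4,r3:Add2
cycle 5: issue ADD r0<-Add3 // r0:Add3,r1:Mul1,r2:4,r3:Add2
cycle 6: CDB Add2=18; issue ADD r0<-Add2 // r0:Add2,r1:Mul1,r2:4,r3:18
cycle 7: CDB Mul1=36; issue MUL r2<-Mul1 // r0:Add2,r1:36,r2:Mul1,r3:18
cycle 8: - // r0:Add2,r1:36,r2:Mul1,r3:18
cycle 9: - // r0:Add2,r1:36,r2:Mul1,r3:18
cycle 10: CDB Add1=40 // r0:Add2,r1:36,r2:Mul1,r3:18
cycle 11: CDB Add2=40 // r0:40,r1:36,r2:Mul1,r3:18
cycle 12: CDB Mul1=324 // r0:40,r1:36,r2:324,r3:18

STATUS = VALUE 40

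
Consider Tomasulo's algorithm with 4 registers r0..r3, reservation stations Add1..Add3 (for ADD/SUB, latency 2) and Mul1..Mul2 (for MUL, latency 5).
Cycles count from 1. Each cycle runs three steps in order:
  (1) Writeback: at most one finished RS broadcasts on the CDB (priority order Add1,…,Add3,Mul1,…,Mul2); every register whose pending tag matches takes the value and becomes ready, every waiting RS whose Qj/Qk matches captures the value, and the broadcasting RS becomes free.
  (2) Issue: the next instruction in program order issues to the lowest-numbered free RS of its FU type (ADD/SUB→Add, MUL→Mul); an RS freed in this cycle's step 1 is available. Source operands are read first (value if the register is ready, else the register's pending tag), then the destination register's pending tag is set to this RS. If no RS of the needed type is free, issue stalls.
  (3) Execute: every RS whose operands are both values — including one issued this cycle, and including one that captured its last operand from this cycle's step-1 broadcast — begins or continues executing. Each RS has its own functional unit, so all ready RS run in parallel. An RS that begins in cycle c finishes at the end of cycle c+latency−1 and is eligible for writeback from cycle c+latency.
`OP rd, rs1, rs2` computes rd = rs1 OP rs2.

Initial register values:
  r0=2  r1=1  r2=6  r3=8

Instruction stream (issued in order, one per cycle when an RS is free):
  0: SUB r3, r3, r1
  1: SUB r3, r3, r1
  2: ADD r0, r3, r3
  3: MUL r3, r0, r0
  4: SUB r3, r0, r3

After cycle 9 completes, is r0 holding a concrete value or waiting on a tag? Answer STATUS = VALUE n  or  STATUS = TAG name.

STATUS = VALUE 12

  c1: issue SUB r3<-Add1  regs: r0:2,r1:1,r2:6,r3:Add1
  c2: issue SUB r3<-Add2  regs: r0:2,r1:1,r2:6,r3:Add2
  c3: CDB Add1=7; issue ADD r0<-Add1  regs: r0:Add1,r1:1,r2:6,r3:Add2
  c4: issue MUL r3<-Mul1  regs: r0:Add1,r1:1,r2:6,r3:Mul1
  c5: CDB Add2=6; issue SUB r3<-Add2  regs: r0:Add1,r1:1,r2:6,r3:Add2
  c6: -  regs: r0:Add1,r1:1,r2:6,r3:Add2
  c7: CDB Add1=12  regs: r0:12,r1:1,r2:6,r3:Add2
  c8: -  regs: r0:12,r1:1,r2:6,r3:Add2
  c9: -  regs: r0:12,r1:1,r2:6,r3:Add2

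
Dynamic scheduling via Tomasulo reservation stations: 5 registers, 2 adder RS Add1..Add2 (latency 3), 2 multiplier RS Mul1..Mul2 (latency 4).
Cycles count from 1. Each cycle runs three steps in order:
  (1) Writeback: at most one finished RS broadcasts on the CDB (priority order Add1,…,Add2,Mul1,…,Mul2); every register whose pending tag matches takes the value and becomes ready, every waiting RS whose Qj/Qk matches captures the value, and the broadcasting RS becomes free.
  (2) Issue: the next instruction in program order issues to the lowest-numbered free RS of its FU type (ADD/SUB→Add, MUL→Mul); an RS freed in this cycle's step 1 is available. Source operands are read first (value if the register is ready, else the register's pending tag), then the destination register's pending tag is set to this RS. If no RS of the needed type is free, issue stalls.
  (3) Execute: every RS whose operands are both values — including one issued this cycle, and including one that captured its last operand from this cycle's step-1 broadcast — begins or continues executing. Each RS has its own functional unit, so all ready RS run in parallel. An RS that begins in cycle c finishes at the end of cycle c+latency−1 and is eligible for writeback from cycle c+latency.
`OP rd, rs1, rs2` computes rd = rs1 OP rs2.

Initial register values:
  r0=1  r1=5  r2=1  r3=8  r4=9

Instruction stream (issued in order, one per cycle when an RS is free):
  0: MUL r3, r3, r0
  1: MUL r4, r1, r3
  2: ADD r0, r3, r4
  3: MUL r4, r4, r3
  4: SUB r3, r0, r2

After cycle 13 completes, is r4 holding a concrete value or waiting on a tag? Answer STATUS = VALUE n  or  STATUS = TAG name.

  c1: issue MUL r3<-Mul1  regs: r0:1,r1:5,r2:1,r3:Mul1,r4:9
  c2: issue MUL r4<-Mul2  regs: r0:1,r1:5,r2:1,r3:Mul1,r4:Mul2
  c3: issue ADD r0<-Add1  regs: r0:Add1,r1:5,r2:1,r3:Mul1,r4:Mul2
  c4: stall  regs: r0:Add1,r1:5,r2:1,r3:Mul1,r4:Mul2
  c5: CDB Mul1=8; issue MUL r4<-Mul1  regs: r0:Add1,r1:5,r2:1,r3:8,r4:Mul1
  c6: issue SUB r3<-Add2  regs: r0:Add1,r1:5,r2:1,r3:Add2,r4:Mul1
  c7: -  regs: r0:Add1,r1:5,r2:1,r3:Add2,r4:Mul1
  c8: -  regs: r0:Add1,r1:5,r2:1,r3:Add2,r4:Mul1
  c9: CDB Mul2=40  regs: r0:Add1,r1:5,r2:1,r3:Add2,r4:Mul1
  c10: -  regs: r0:Add1,r1:5,r2:1,r3:Add2,r4:Mul1
  c11: -  regs: r0:Add1,r1:5,r2:1,r3:Add2,r4:Mul1
  c12: CDB Add1=48  regs: r0:48,r1:5,r2:1,r3:Add2,r4:Mul1
  c13: CDB Mul1=320  regs: r0:48,r1:5,r2:1,r3:Add2,r4:320

STATUS = VALUE 320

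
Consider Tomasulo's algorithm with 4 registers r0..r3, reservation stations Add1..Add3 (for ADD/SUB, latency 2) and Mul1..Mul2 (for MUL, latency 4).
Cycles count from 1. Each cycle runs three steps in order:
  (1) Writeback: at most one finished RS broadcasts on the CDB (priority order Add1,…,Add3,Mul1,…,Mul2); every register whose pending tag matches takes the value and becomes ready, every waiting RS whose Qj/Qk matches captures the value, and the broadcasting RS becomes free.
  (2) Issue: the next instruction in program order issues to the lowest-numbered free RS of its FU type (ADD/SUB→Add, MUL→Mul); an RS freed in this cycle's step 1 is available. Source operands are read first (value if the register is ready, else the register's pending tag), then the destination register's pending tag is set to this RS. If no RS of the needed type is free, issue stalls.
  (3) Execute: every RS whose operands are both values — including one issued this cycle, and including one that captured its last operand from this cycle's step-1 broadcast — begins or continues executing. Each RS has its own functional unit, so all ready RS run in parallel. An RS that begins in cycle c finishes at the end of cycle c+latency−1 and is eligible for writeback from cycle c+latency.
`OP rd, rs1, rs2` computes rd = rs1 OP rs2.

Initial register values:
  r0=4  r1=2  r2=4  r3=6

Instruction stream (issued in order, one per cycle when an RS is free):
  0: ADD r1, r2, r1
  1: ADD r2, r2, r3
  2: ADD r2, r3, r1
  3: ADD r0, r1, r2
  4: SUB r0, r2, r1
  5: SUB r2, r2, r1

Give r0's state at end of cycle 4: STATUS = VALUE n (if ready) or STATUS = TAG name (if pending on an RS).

STATUS = TAG Add2

c1: issue ADD r1<-Add1 | r0:4,r1:Add1,r2:4,r3:6
c2: issue ADD r2<-Add2 | r0:4,r1:Add1,r2:Add2,r3:6
c3: CDB Add1=6; issue ADD r2<-Add1 | r0:4,r1:6,r2:Add1,r3:6
c4: CDB Add2=10; issue ADD r0<-Add2 | r0:Add2,r1:6,r2:Add1,r3:6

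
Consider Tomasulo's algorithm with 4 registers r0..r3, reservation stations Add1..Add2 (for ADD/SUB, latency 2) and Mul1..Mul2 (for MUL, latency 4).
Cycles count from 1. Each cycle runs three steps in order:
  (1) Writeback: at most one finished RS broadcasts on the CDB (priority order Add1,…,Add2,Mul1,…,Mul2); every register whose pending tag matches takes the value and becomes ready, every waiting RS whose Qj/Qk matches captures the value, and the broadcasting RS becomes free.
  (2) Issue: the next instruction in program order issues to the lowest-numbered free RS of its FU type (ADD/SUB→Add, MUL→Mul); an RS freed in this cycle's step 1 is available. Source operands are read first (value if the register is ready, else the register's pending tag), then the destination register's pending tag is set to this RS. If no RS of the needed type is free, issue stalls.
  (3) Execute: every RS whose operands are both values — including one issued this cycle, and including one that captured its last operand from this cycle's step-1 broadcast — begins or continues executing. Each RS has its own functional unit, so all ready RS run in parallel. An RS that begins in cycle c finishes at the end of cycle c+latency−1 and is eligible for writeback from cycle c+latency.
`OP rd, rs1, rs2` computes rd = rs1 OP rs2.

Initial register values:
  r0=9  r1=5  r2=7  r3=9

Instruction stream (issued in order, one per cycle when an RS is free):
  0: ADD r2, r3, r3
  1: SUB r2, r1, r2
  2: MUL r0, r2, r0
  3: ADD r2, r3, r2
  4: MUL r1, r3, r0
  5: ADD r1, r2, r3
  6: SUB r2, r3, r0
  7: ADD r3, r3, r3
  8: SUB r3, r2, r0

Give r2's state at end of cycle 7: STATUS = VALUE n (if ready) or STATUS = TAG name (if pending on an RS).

STATUS = TAG Add1

cycle 1: issue ADD r2<-Add1 // r0:9,r1:5,r2:Add1,r3:9
cycle 2: issue SUB r2<-Add2 // r0:9,r1:5,r2:Add2,r3:9
cycle 3: CDB Add1=18; issue MUL r0<-Mul1 // r0:Mul1,r1:5,r2:Add2,r3:9
cycle 4: issue ADD r2<-Add1 // r0:Mul1,r1:5,r2:Add1,r3:9
cycle 5: CDB Add2=-13; issue MUL r1<-Mul2 // r0:Mul1,r1:Mul2,r2:Add1,r3:9
cycle 6: issue ADD r1<-Add2 // r0:Mul1,r1:Add2,r2:Add1,r3:9
cycle 7: CDB Add1=-4; issue SUB r2<-Add1 // r0:Mul1,r1:Add2,r2:Add1,r3:9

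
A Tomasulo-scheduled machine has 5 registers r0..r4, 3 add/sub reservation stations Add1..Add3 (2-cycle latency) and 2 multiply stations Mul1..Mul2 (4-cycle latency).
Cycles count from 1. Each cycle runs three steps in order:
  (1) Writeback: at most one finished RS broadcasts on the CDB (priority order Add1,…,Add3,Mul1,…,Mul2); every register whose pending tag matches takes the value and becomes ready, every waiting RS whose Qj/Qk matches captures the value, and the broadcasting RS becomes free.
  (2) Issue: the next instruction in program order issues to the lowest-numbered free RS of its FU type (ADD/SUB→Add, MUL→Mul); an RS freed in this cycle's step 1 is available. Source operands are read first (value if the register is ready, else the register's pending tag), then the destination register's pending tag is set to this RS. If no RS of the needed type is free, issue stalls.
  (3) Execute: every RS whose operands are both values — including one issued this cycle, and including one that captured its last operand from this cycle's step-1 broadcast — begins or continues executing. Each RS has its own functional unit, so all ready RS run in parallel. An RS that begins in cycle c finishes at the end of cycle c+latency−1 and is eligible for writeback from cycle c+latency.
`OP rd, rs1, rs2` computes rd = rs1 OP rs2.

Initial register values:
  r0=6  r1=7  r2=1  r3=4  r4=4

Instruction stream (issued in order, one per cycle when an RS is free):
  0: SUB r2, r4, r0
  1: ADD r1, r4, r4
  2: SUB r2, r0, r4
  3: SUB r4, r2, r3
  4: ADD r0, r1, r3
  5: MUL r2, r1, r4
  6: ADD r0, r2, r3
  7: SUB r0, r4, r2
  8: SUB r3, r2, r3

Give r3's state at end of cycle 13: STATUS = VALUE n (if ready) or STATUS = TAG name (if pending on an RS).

STATUS = TAG Add3

  c1: issue SUB r2<-Add1  regs: r0:6,r1:7,r2:Add1,r3:4,r4:4
  c2: issue ADD r1<-Add2  regs: r0:6,r1:Add2,r2:Add1,r3:4,r4:4
  c3: CDB Add1=-2; issue SUB r2<-Add1  regs: r0:6,r1:Add2,r2:Add1,r3:4,r4:4
  c4: CDB Add2=8; issue SUB r4<-Add2  regs: r0:6,r1:8,r2:Add1,r3:4,r4:Add2
  c5: CDB Add1=2; issue ADD r0<-Add1  regs: r0:Add1,r1:8,r2:2,r3:4,r4:Add2
  c6: issue MUL r2<-Mul1  regs: r0:Add1,r1:8,r2:Mul1,r3:4,r4:Add2
  c7: CDB Add1=12; issue ADD r0<-Add1  regs: r0:Add1,r1:8,r2:Mul1,r3:4,r4:Add2
  c8: CDB Add2=-2; issue SUB r0<-Add2  regs: r0:Add2,r1:8,r2:Mul1,r3:4,r4:-2
  c9: issue SUB r3<-Add3  regs: r0:Add2,r1:8,r2:Mul1,r3:Add3,r4:-2
  c10: -  regs: r0:Add2,r1:8,r2:Mul1,r3:Add3,r4:-2
  c11: -  regs: r0:Add2,r1:8,r2:Mul1,r3:Add3,r4:-2
  c12: CDB Mul1=-16  regs: r0:Add2,r1:8,r2:-16,r3:Add3,r4:-2
  c13: -  regs: r0:Add2,r1:8,r2:-16,r3:Add3,r4:-2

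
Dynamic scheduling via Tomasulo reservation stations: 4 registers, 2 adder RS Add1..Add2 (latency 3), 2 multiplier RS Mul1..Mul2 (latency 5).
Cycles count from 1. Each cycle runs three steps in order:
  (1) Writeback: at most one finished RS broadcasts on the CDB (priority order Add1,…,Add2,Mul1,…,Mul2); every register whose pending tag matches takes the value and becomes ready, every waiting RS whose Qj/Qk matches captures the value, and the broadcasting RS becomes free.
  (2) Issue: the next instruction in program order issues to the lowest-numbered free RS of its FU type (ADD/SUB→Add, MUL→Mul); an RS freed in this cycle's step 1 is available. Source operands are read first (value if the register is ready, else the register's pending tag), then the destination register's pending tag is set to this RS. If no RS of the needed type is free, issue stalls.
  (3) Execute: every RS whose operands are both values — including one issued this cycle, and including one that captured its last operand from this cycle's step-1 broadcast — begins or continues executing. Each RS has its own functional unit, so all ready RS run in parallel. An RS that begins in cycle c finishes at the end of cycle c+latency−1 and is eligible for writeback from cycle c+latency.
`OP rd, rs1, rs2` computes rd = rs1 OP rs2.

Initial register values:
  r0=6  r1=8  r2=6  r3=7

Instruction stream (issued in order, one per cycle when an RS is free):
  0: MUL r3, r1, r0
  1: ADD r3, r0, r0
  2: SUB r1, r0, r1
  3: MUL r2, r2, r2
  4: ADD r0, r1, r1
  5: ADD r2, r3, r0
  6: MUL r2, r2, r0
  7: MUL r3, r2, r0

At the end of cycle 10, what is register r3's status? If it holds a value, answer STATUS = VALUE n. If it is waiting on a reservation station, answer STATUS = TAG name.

c1: issue MUL r3<-Mul1 | r0:6,r1:8,r2:6,r3:Mul1
c2: issue ADD r3<-Add1 | r0:6,r1:8,r2:6,r3:Add1
c3: issue SUB r1<-Add2 | r0:6,r1:Add2,r2:6,r3:Add1
c4: issue MUL r2<-Mul2 | r0:6,r1:Add2,r2:Mul2,r3:Add1
c5: CDB Add1=12; issue ADD r0<-Add1 | r0:Add1,r1:Add2,r2:Mul2,r3:12
c6: CDB Add2=-2; issue ADD r2<-Add2 | r0:Add1,r1:-2,r2:Add2,r3:12
c7: CDB Mul1=48; issue MUL r2<-Mul1 | r0:Add1,r1:-2,r2:Mul1,r3:12
c8: stall | r0:Add1,r1:-2,r2:Mul1,r3:12
c9: CDB Add1=-4; stall | r0:-4,r1:-2,r2:Mul1,r3:12
c10: CDB Mul2=36; issue MUL r3<-Mul2 | r0:-4,r1:-2,r2:Mul1,r3:Mul2

STATUS = TAG Mul2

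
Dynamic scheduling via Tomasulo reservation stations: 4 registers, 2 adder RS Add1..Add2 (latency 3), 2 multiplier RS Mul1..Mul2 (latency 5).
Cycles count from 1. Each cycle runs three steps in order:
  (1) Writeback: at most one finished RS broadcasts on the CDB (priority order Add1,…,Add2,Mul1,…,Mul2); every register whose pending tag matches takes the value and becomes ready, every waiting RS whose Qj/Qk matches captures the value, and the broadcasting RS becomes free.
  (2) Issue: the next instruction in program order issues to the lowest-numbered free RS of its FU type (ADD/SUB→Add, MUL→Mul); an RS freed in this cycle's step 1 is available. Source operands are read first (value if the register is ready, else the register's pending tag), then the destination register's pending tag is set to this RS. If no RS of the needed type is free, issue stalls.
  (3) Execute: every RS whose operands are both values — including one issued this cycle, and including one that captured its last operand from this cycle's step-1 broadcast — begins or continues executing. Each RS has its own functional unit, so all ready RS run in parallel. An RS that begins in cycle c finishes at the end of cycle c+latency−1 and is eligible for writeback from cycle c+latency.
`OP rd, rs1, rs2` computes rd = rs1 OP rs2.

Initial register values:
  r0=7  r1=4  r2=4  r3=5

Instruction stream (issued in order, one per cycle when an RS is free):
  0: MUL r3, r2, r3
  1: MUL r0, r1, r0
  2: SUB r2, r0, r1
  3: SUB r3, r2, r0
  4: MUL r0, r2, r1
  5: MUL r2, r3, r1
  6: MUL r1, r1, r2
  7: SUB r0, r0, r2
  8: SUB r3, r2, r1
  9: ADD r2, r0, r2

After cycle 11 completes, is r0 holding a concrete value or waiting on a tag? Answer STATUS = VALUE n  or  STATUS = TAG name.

cycle 1: issue MUL r3<-Mul1 // r0:7,r1:4,r2:4,r3:Mul1
cycle 2: issue MUL r0<-Mul2 // r0:Mul2,r1:4,r2:4,r3:Mul1
cycle 3: issue SUB r2<-Add1 // r0:Mul2,r1:4,r2:Add1,r3:Mul1
cycle 4: issue SUB r3<-Add2 // r0:Mul2,r1:4,r2:Add1,r3:Add2
cycle 5: stall // r0:Mul2,r1:4,r2:Add1,r3:Add2
cycle 6: CDB Mul1=20; issue MUL r0<-Mul1 // r0:Mul1,r1:4,r2:Add1,r3:Add2
cycle 7: CDB Mul2=28; issue MUL r2<-Mul2 // r0:Mul1,r1:4,r2:Mul2,r3:Add2
cycle 8: stall // r0:Mul1,r1:4,r2:Mul2,r3:Add2
cycle 9: stall // r0:Mul1,r1:4,r2:Mul2,r3:Add2
cycle 10: CDB Add1=24; stall // r0:Mul1,r1:4,r2:Mul2,r3:Add2
cycle 11: stall // r0:Mul1,r1:4,r2:Mul2,r3:Add2

STATUS = TAG Mul1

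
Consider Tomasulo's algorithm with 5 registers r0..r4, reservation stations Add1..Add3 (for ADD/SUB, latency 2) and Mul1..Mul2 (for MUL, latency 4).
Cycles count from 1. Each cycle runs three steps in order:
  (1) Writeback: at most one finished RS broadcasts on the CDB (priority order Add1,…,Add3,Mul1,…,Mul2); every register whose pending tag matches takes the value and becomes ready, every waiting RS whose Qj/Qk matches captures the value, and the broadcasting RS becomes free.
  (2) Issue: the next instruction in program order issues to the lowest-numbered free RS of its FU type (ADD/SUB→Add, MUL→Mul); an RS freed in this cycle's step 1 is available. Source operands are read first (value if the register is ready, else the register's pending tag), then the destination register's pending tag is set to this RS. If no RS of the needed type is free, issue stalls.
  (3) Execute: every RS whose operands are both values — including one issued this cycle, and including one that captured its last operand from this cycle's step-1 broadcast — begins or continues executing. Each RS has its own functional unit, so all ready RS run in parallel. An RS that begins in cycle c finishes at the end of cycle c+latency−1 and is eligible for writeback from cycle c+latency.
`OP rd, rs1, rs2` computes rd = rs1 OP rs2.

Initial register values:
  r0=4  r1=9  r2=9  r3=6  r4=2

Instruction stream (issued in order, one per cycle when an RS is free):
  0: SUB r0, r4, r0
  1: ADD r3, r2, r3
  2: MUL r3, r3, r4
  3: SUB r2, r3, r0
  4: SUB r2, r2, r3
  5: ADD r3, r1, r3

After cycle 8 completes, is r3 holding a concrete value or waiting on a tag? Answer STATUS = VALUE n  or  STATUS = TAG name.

STATUS = TAG Add3

c1: issue SUB r0<-Add1 | r0:Add1,r1:9,r2:9,r3:6,r4:2
c2: issue ADD r3<-Add2 | r0:Add1,r1:9,r2:9,r3:Add2,r4:2
c3: CDB Add1=-2; issue MUL r3<-Mul1 | r0:-2,r1:9,r2:9,r3:Mul1,r4:2
c4: CDB Add2=15; issue SUB r2<-Add1 | r0:-2,r1:9,r2:Add1,r3:Mul1,r4:2
c5: issue SUB r2<-Add2 | r0:-2,r1:9,r2:Add2,r3:Mul1,r4:2
c6: issue ADD r3<-Add3 | r0:-2,r1:9,r2:Add2,r3:Add3,r4:2
c7: - | r0:-2,r1:9,r2:Add2,r3:Add3,r4:2
c8: CDB Mul1=30 | r0:-2,r1:9,r2:Add2,r3:Add3,r4:2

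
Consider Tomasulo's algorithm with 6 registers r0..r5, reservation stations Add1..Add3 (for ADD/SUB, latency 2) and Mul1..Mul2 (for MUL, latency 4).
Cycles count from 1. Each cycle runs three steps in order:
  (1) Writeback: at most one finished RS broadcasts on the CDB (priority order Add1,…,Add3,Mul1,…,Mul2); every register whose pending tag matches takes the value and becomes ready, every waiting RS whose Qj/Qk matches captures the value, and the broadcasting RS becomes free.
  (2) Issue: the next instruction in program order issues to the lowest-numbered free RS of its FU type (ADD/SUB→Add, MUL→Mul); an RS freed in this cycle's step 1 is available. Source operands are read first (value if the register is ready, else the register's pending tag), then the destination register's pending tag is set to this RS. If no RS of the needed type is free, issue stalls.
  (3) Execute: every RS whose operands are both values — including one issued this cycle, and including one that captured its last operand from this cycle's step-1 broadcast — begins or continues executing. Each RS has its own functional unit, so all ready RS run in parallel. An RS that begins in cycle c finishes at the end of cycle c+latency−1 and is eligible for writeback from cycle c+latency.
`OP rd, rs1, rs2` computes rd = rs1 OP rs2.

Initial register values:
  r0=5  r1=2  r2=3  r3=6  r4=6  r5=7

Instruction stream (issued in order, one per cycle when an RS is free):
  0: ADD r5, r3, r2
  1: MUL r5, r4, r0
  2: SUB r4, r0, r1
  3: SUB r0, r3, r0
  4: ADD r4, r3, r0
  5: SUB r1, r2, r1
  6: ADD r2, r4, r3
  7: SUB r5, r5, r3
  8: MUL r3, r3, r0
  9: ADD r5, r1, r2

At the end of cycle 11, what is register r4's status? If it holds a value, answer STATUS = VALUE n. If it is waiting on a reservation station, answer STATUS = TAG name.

STATUS = VALUE 7

c1: issue ADD r5<-Add1 | r0:5,r1:2,r2:3,r3:6,r4:6,r5:Add1
c2: issue MUL r5<-Mul1 | r0:5,r1:2,r2:3,r3:6,r4:6,r5:Mul1
c3: CDB Add1=9; issue SUB r4<-Add1 | r0:5,r1:2,r2:3,r3:6,r4:Add1,r5:Mul1
c4: issue SUB r0<-Add2 | r0:Add2,r1:2,r2:3,r3:6,r4:Add1,r5:Mul1
c5: CDB Add1=3; issue ADD r4<-Add1 | r0:Add2,r1:2,r2:3,r3:6,r4:Add1,r5:Mul1
c6: CDB Add2=1; issue SUB r1<-Add2 | r0:1,r1:Add2,r2:3,r3:6,r4:Add1,r5:Mul1
c7: CDB Mul1=30; issue ADD r2<-Add3 | r0:1,r1:Add2,r2:Add3,r3:6,r4:Add1,r5:30
c8: CDB Add1=7; issue SUB r5<-Add1 | r0:1,r1:Add2,r2:Add3,r3:6,r4:7,r5:Add1
c9: CDB Add2=1; issue MUL r3<-Mul1 | r0:1,r1:1,r2:Add3,r3:Mul1,r4:7,r5:Add1
c10: CDB Add1=24; issue ADD r5<-Add1 | r0:1,r1:1,r2:Add3,r3:Mul1,r4:7,r5:Add1
c11: CDB Add3=13 | r0:1,r1:1,r2:13,r3:Mul1,r4:7,r5:Add1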